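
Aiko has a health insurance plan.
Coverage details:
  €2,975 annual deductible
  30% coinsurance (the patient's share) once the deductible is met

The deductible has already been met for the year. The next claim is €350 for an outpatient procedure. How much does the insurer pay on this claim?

€245

The deductible is already satisfied, so the full bill goes to coinsurance.
30% of €350 = €105 falls to the patient.
Insurer pays the balance: €350 − €105 = €245.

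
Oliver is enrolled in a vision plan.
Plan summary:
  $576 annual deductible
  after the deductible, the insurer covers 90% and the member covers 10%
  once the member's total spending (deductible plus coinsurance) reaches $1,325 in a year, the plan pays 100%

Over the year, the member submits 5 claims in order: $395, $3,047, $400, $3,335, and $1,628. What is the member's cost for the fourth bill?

$333.50

Claim 1 ($395): entire amount goes to the deductible. Cost to member: $395. OOP to date $395.
Claim 2 ($3,047): deductible takes $181, $2,866 remains; member's 10% is $286.60. Cost to member: $467.60. OOP to date $862.60.
Claim 3 ($400): deductible already satisfied, so member's share is 10% × $400 = $40. Member pays $40; OOP now $902.60.
Claim 4 ($3,335): 10% coinsurance on $3,335 = $333.50. Member owes $333.50 (running OOP $1,236.10).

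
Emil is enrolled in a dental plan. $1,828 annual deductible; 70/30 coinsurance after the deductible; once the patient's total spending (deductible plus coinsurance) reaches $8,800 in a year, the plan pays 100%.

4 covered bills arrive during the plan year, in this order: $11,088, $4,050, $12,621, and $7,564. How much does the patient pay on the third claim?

Claim 1 — $11,088: $1,828 finishes the deductible; $9,260 goes to coinsurance; coinsurance $9,260 × 30% = $2,778. Cost to patient: $4,606. OOP to date $4,606.
Claim 2 — $4,050: 30% coinsurance on $4,050 = $1,215. Patient owes $1,215 (running OOP $5,821).
Claim 3 — $12,621: deductible already satisfied, so patient's share is 30% × $12,621 = $3,786.30. Adding that to $5,821 gives $9,607.30, past the $8,800 cap; patient pays only $8,800 − $5,821 = $2,979.

$2,979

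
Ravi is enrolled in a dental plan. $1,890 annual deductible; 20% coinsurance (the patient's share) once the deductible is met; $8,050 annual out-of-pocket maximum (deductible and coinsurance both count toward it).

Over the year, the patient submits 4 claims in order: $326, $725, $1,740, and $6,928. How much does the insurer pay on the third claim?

Claim 1 — $326: fully absorbed by the deductible. Cost to patient: $326. OOP to date $326. Plan pays $326 − $326 = $0.
Claim 2 — $725: all of it applies to the deductible. Cost to patient: $725. OOP to date $1,051. Plan pays $725 − $725 = $0.
Claim 3 — $1,740: $839 to deductible, leaving $901; coinsurance $901 × 20% = $180.20. Patient pays $1,019.20; OOP now $2,070.20. Insurer: $1,740 − $1,019.20 = $720.80.

$720.80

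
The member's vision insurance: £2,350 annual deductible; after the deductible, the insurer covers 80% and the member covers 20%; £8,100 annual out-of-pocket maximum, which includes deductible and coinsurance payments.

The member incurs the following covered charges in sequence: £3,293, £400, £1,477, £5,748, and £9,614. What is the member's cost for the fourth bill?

Bill 1, £3,293: £2,350 to deductible, leaving £943; coinsurance £943 × 20% = £188.60. Member pays £2,538.60; OOP now £2,538.60.
Bill 2, £400: deductible already satisfied, so member's share is 20% × £400 = £80. Member pays £80; OOP now £2,618.60.
Bill 3, £1,477: 20% coinsurance on £1,477 = £295.40. Member owes £295.40 (running OOP £2,914).
Bill 4, £5,748: deductible met; 20% of £5,748 = £1,149.60. Cost to member: £1,149.60. OOP to date £4,063.60.

£1,149.60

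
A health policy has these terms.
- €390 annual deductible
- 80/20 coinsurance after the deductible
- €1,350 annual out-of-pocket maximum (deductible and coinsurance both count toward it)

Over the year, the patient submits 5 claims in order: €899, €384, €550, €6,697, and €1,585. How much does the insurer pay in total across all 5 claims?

€8,765

#1 (€899): €390 to deductible, leaving €509; 20% of €509 = €101.80. Cost to patient: €491.80. OOP to date €491.80. Plan pays €899 − €491.80 = €407.20.
#2 (€384): deductible met; 20% of €384 = €76.80. Patient owes €76.80 (running OOP €568.60). Insurer: €384 − €76.80 = €307.20.
#3 (€550): deductible met; 20% of €550 = €110. Patient pays €110; OOP now €678.60. Insurer: €550 − €110 = €440.
#4 (€6,697): 20% coinsurance on €6,697 = €1,339.40. OOP would hit €2,018 > €1,350, so the cap limits the patient to €1,350 − €678.60 = €671.40. Insurer: €6,697 − €671.40 = €6,025.60.
#5 (€1,585): 20% coinsurance on €1,585 = €317. Adding that to €1,350 gives €1,667, past the €1,350 cap; patient pays only €1,350 − €1,350 = €0. Insurer: €1,585 − €0 = €1,585.
Insurer total = bills − patient's total = €10,115 − €1,350 = €8,765.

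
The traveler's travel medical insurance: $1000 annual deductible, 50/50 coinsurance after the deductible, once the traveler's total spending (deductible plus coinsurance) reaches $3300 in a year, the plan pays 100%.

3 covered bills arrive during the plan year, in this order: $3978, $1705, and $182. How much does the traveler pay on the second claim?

Claim 1 ($3978): $1000 to deductible, leaving $2978; 50% of $2978 = $1489. Traveler owes $2489 (running OOP $2489).
Claim 2 ($1705): deductible met; 50% of $1705 = $852.50. That would push OOP to $3341.50, over the $3300 cap, so traveler pays $3300 − $2489 = $811.

$811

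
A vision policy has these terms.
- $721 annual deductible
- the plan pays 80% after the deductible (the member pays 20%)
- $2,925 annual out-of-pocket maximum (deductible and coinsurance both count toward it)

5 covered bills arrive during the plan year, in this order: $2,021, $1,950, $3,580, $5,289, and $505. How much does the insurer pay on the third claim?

Claim 1 ($2,021): deductible takes $721, $1,300 remains; 20% of $1,300 = $260. Member pays $981; OOP now $981. Plan pays $2,021 − $981 = $1,040.
Claim 2 ($1,950): deductible met; 20% of $1,950 = $390. Member owes $390 (running OOP $1,371). Insurer: $1,950 − $390 = $1,560.
Claim 3 ($3,580): deductible met; 20% of $3,580 = $716. Member pays $716; OOP now $2,087. Insurer: $3,580 − $716 = $2,864.

$2,864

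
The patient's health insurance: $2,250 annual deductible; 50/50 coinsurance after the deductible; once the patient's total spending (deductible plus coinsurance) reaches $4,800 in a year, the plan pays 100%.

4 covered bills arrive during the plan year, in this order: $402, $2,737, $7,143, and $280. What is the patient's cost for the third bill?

$2,105.50

Bill 1, $402: fully absorbed by the deductible. Patient owes $402 (running OOP $402).
Bill 2, $2,737: $1,848 finishes the deductible; $889 goes to coinsurance; 50% of $889 = $444.50. Patient pays $2,292.50; OOP now $2,694.50.
Bill 3, $7,143: deductible met; 50% of $7,143 = $3,571.50. Adding that to $2,694.50 gives $6,266, past the $4,800 cap; patient pays only $4,800 − $2,694.50 = $2,105.50.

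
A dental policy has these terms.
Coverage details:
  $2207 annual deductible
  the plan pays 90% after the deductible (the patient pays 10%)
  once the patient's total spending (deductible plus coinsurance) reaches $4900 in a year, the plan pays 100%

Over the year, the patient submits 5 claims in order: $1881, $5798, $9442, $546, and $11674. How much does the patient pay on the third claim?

$944.20

#1 ($1881): entire amount goes to the deductible. Cost to patient: $1881. OOP to date $1881.
#2 ($5798): $326 to deductible, leaving $5472; 10% of $5472 = $547.20. Cost to patient: $873.20. OOP to date $2754.20.
#3 ($9442): deductible met; 10% of $9442 = $944.20. Patient pays $944.20; OOP now $3698.40.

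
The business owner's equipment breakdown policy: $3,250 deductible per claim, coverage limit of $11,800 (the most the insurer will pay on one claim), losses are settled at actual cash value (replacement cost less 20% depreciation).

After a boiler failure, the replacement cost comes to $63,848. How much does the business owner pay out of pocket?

$52,048

Actual cash value after 20% depreciation: $63,848 × 80% = $51,078.40.
Less the $3,250 deductible: $51,078.40 − $3,250 = $47,828.40.
Since $47,828.40 > $11,800, the payout is capped at $11,800.
Business owner's share is the uncovered remainder: $63,848 − $11,800 = $52,048.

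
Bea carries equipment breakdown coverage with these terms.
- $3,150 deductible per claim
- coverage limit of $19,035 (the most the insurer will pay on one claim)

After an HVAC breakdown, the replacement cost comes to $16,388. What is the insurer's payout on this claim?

$13,238

Less the $3,150 deductible: $16,388 − $3,150 = $13,238.
$13,238 ≤ $19,035, so the limit doesn't bind; insurer pays $13,238.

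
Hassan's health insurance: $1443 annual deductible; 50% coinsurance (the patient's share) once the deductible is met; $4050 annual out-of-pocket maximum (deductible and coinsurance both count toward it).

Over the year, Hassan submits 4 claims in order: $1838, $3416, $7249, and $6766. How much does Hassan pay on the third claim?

#1 ($1838): $1443 to deductible, leaving $395; patient's 50% is $197.50. Cost to patient: $1640.50. OOP to date $1640.50.
#2 ($3416): 50% coinsurance on $3416 = $1708. Cost to patient: $1708. OOP to date $3348.50.
#3 ($7249): 50% coinsurance on $7249 = $3624.50. Adding that to $3348.50 gives $6973, past the $4050 cap; patient pays only $4050 − $3348.50 = $701.50.

$701.50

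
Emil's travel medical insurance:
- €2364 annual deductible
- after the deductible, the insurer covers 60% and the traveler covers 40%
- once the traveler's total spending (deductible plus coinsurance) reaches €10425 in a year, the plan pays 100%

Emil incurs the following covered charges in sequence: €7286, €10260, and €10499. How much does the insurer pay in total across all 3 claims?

#1 (€7286): deductible takes €2364, €4922 remains; 40% of €4922 = €1968.80. Traveler owes €4332.80 (running OOP €4332.80). Insurer: €7286 − €4332.80 = €2953.20.
#2 (€10260): 40% coinsurance on €10260 = €4104. Traveler pays €4104; OOP now €8436.80. Insurer: €10260 − €4104 = €6156.
#3 (€10499): 40% coinsurance on €10499 = €4199.60. OOP would hit €12636.40 > €10425, so the cap limits the traveler to €10425 − €8436.80 = €1988.20. Plan pays €10499 − €1988.20 = €8510.80.
Insurer total: €2953.20 + €6156 + €8510.80 = €17620.

€17620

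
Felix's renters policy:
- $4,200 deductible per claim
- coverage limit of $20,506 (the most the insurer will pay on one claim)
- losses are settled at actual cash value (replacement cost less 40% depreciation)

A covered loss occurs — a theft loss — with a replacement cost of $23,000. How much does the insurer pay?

Actual cash value after 40% depreciation: $23,000 × 60% = $13,800.
After the deductible, $13,800 − $4,200 = $9,600 remains.
$9,600 ≤ $20,506, so the limit doesn't bind; insurer pays $9,600.

$9,600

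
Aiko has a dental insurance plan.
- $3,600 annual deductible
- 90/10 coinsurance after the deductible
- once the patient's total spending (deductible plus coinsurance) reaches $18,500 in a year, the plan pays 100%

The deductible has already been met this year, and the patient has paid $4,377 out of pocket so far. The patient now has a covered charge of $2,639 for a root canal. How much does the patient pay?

$263.90

The deductible is already satisfied, so the full bill goes to coinsurance.
10% of $2,639 = $263.90 falls to the patient.
Cumulative spending $4,377 + $263.90 = $4,640.90 stays under the $18,500 maximum.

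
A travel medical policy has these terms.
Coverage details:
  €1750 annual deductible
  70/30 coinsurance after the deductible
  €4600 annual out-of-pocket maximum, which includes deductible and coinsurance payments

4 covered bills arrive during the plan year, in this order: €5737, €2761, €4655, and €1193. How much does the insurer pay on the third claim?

Bill 1, €5737: €1750 finishes the deductible; €3987 goes to coinsurance; 30% of €3987 = €1196.10. Traveler pays €2946.10; OOP now €2946.10. Plan pays €5737 − €2946.10 = €2790.90.
Bill 2, €2761: deductible already satisfied, so traveler's share is 30% × €2761 = €828.30. Cost to traveler: €828.30. OOP to date €3774.40. Insurer: €2761 − €828.30 = €1932.70.
Bill 3, €4655: 30% coinsurance on €4655 = €1396.50. OOP would hit €5170.90 > €4600, so the cap limits the traveler to €4600 − €3774.40 = €825.60. Plan pays €4655 − €825.60 = €3829.40.

€3829.40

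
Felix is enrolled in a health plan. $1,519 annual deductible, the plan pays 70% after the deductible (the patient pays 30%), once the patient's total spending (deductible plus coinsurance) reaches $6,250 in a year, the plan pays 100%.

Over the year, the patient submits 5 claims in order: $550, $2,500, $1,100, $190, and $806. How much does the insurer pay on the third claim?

$770

Bill 1, $550: all of it applies to the deductible. Patient pays $550; OOP now $550. Plan pays $550 − $550 = $0.
Bill 2, $2,500: $969 finishes the deductible; $1,531 goes to coinsurance; coinsurance $1,531 × 30% = $459.30. Patient owes $1,428.30 (running OOP $1,978.30). Insurer: $2,500 − $1,428.30 = $1,071.70.
Bill 3, $1,100: 30% coinsurance on $1,100 = $330. Patient pays $330; OOP now $2,308.30. Plan pays $1,100 − $330 = $770.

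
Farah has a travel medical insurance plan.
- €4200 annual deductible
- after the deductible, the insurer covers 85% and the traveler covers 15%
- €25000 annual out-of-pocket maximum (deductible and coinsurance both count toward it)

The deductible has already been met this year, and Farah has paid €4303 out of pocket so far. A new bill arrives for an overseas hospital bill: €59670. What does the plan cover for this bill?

€50719.50

With the deductible met, the entire €59670 is subject to coinsurance.
Traveler's 15% share of €59670 is €8950.50.
Cumulative spending €4303 + €8950.50 = €13253.50 stays under the €25000 maximum.
The insurer covers the remainder: €59670 − €8950.50 = €50719.50.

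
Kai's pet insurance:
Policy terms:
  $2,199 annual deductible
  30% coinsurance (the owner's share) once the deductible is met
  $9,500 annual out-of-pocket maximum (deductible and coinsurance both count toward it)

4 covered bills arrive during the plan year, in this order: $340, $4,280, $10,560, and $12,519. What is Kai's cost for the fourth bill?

$3,406.70

Claim 1 ($340): entire amount goes to the deductible. Owner owes $340 (running OOP $340).
Claim 2 ($4,280): deductible takes $1,859, $2,421 remains; 30% of $2,421 = $726.30. Owner owes $2,585.30 (running OOP $2,925.30).
Claim 3 ($10,560): deductible already satisfied, so owner's share is 30% × $10,560 = $3,168. Owner pays $3,168; OOP now $6,093.30.
Claim 4 ($12,519): 30% coinsurance on $12,519 = $3,755.70. OOP would hit $9,849 > $9,500, so the cap limits the owner to $9,500 − $6,093.30 = $3,406.70.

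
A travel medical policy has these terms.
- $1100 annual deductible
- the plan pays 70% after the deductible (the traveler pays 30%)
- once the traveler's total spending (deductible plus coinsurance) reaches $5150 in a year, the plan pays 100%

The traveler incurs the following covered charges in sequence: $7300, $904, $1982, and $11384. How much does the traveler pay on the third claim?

$594.60

Claim 1 ($7300): deductible takes $1100, $6200 remains; traveler's 30% is $1860. Cost to traveler: $2960. OOP to date $2960.
Claim 2 ($904): deductible already satisfied, so traveler's share is 30% × $904 = $271.20. Traveler pays $271.20; OOP now $3231.20.
Claim 3 ($1982): 30% coinsurance on $1982 = $594.60. Traveler owes $594.60 (running OOP $3825.80).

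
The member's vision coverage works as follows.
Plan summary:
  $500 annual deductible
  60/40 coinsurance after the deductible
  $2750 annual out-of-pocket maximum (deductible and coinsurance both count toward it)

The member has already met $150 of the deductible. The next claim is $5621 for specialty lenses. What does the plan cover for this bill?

$3162.60

Deductible still to meet: $500 − $150 = $350.
After the $350 deductible portion, $5621 − $350 = $5271 is subject to coinsurance.
Member's 40% share of $5271 is $2108.40.
Member responsibility before any cap: $350 + $2108.40 = $2458.40.
Total out-of-pocket so far would be $150 + $2458.40 = $2608.40, below the $2750 cap — no reduction.
The insurer covers the remainder: $5621 − $2458.40 = $3162.60.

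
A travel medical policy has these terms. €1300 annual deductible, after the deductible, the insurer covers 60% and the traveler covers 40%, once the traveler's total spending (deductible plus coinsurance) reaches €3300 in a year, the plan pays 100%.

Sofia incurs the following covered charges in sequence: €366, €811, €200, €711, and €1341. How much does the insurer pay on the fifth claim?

€804.60

Claim 1 (€366): all of it applies to the deductible. Traveler pays €366; OOP now €366. Insurer: €366 − €366 = €0.
Claim 2 (€811): all of it applies to the deductible. Cost to traveler: €811. OOP to date €1177. Insurer: €811 − €811 = €0.
Claim 3 (€200): deductible takes €123, €77 remains; traveler's 40% is €30.80. Cost to traveler: €153.80. OOP to date €1330.80. Plan pays €200 − €153.80 = €46.20.
Claim 4 (€711): deductible met; 40% of €711 = €284.40. Traveler owes €284.40 (running OOP €1615.20). Insurer: €711 − €284.40 = €426.60.
Claim 5 (€1341): 40% coinsurance on €1341 = €536.40. Traveler pays €536.40; OOP now €2151.60. Plan pays €1341 − €536.40 = €804.60.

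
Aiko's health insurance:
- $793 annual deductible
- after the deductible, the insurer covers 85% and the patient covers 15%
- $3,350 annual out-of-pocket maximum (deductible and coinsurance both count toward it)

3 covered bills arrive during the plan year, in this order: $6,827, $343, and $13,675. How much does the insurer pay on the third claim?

$12,074.55

Bill 1, $6,827: deductible takes $793, $6,034 remains; patient's 15% is $905.10. Patient owes $1,698.10 (running OOP $1,698.10). Plan pays $6,827 − $1,698.10 = $5,128.90.
Bill 2, $343: 15% coinsurance on $343 = $51.45. Patient owes $51.45 (running OOP $1,749.55). Insurer: $343 − $51.45 = $291.55.
Bill 3, $13,675: 15% coinsurance on $13,675 = $2,051.25. Adding that to $1,749.55 gives $3,800.80, past the $3,350 cap; patient pays only $3,350 − $1,749.55 = $1,600.45. Plan pays $13,675 − $1,600.45 = $12,074.55.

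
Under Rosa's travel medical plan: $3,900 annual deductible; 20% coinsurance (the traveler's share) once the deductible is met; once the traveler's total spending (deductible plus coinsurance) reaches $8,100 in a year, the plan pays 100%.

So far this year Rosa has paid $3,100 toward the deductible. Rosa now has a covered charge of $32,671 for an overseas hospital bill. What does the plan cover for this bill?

$27,671

Remaining deductible: $3,900 − $3,100 = $800.
That leaves $32,671 − $800 = $31,871 for coinsurance.
20% of $31,871 = $6,374.20 falls to the traveler.
Traveler responsibility before any cap: $800 + $6,374.20 = $7,174.20.
That would bring total out-of-pocket to $10,274.20, past the $8,100 cap. The traveler is capped at $8,100 − $3,100 = $5,000 on this claim.
The insurer covers the remainder: $32,671 − $5,000 = $27,671.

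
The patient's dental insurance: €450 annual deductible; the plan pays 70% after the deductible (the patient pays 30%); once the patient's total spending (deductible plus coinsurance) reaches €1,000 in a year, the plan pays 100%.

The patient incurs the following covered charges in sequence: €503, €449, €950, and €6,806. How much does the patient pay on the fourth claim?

Claim 1 (€503): deductible takes €450, €53 remains; coinsurance €53 × 30% = €15.90. Patient pays €465.90; OOP now €465.90.
Claim 2 (€449): deductible already satisfied, so patient's share is 30% × €449 = €134.70. Cost to patient: €134.70. OOP to date €600.60.
Claim 3 (€950): deductible met; 30% of €950 = €285. Patient pays €285; OOP now €885.60.
Claim 4 (€6,806): deductible already satisfied, so patient's share is 30% × €6,806 = €2,041.80. That would push OOP to €2,927.40, over the €1,000 cap, so patient pays €1,000 − €885.60 = €114.40.

€114.40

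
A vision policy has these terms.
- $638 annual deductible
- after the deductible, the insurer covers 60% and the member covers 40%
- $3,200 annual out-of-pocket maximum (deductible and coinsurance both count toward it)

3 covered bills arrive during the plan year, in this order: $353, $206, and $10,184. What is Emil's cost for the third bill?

Claim 1 — $353: entire amount goes to the deductible. Member pays $353; OOP now $353.
Claim 2 — $206: all of it applies to the deductible. Member pays $206; OOP now $559.
Claim 3 — $10,184: deductible takes $79, $10,105 remains; member's 40% is $4,042. Deductible plus coinsurance: $79 + $4,042 = $4,121. That would push OOP to $4,680, over the $3,200 cap, so member pays $3,200 − $559 = $2,641.

$2,641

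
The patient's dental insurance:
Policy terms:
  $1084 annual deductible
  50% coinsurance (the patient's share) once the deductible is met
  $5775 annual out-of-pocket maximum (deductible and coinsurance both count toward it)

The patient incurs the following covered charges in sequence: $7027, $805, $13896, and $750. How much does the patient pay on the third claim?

Bill 1, $7027: $1084 to deductible, leaving $5943; coinsurance $5943 × 50% = $2971.50. Patient pays $4055.50; OOP now $4055.50.
Bill 2, $805: deductible met; 50% of $805 = $402.50. Patient owes $402.50 (running OOP $4458).
Bill 3, $13896: 50% coinsurance on $13896 = $6948. OOP would hit $11406 > $5775, so the cap limits the patient to $5775 − $4458 = $1317.

$1317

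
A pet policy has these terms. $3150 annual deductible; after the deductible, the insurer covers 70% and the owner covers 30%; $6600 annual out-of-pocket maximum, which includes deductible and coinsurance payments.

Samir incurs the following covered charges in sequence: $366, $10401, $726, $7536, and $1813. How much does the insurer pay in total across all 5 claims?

Claim 1 — $366: fully absorbed by the deductible. Owner pays $366; OOP now $366. Insurer: $366 − $366 = $0.
Claim 2 — $10401: $2784 finishes the deductible; $7617 goes to coinsurance; owner's 30% is $2285.10. Owner pays $5069.10; OOP now $5435.10. Insurer: $10401 − $5069.10 = $5331.90.
Claim 3 — $726: 30% coinsurance on $726 = $217.80. Cost to owner: $217.80. OOP to date $5652.90. Insurer: $726 − $217.80 = $508.20.
Claim 4 — $7536: deductible met; 30% of $7536 = $2260.80. That would push OOP to $7913.70, over the $6600 cap, so owner pays $6600 − $5652.90 = $947.10. Insurer: $7536 − $947.10 = $6588.90.
Claim 5 — $1813: 30% coinsurance on $1813 = $543.90. That would push OOP to $7143.90, over the $6600 cap, so owner pays $6600 − $6600 = $0. Plan pays $1813 − $0 = $1813.
Insurer total = bills − owner's total = $20842 − $6600 = $14242.

$14242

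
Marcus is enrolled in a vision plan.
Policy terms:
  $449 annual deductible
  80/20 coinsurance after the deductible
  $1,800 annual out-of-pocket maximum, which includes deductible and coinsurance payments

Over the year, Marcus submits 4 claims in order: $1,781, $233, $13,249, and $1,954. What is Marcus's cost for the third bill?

Claim 1 — $1,781: deductible takes $449, $1,332 remains; coinsurance $1,332 × 20% = $266.40. Member owes $715.40 (running OOP $715.40).
Claim 2 — $233: deductible already satisfied, so member's share is 20% × $233 = $46.60. Member pays $46.60; OOP now $762.
Claim 3 — $13,249: 20% coinsurance on $13,249 = $2,649.80. Adding that to $762 gives $3,411.80, past the $1,800 cap; member pays only $1,800 − $762 = $1,038.

$1,038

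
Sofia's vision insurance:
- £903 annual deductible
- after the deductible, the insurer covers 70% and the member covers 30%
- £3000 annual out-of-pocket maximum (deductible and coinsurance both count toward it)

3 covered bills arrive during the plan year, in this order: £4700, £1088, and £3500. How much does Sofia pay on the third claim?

Claim 1 — £4700: deductible takes £903, £3797 remains; member's 30% is £1139.10. Member pays £2042.10; OOP now £2042.10.
Claim 2 — £1088: 30% coinsurance on £1088 = £326.40. Cost to member: £326.40. OOP to date £2368.50.
Claim 3 — £3500: deductible already satisfied, so member's share is 30% × £3500 = £1050. OOP would hit £3418.50 > £3000, so the cap limits the member to £3000 − £2368.50 = £631.50.

£631.50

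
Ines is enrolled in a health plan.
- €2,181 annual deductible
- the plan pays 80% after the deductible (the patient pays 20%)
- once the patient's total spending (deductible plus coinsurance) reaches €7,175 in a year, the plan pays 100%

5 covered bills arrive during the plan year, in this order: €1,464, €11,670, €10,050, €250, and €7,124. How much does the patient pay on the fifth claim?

Claim 1 — €1,464: entire amount goes to the deductible. Cost to patient: €1,464. OOP to date €1,464.
Claim 2 — €11,670: deductible takes €717, €10,953 remains; patient's 20% is €2,190.60. Patient pays €2,907.60; OOP now €4,371.60.
Claim 3 — €10,050: deductible met; 20% of €10,050 = €2,010. Patient owes €2,010 (running OOP €6,381.60).
Claim 4 — €250: deductible met; 20% of €250 = €50. Cost to patient: €50. OOP to date €6,431.60.
Claim 5 — €7,124: deductible met; 20% of €7,124 = €1,424.80. OOP would hit €7,856.40 > €7,175, so the cap limits the patient to €7,175 − €6,431.60 = €743.40.

€743.40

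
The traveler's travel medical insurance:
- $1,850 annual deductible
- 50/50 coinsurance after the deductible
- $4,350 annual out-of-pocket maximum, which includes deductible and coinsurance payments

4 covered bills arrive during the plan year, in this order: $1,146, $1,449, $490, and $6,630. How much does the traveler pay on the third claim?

$245

#1 ($1,146): fully absorbed by the deductible. Cost to traveler: $1,146. OOP to date $1,146.
#2 ($1,449): deductible takes $704, $745 remains; coinsurance $745 × 50% = $372.50. Traveler owes $1,076.50 (running OOP $2,222.50).
#3 ($490): deductible met; 50% of $490 = $245. Traveler pays $245; OOP now $2,467.50.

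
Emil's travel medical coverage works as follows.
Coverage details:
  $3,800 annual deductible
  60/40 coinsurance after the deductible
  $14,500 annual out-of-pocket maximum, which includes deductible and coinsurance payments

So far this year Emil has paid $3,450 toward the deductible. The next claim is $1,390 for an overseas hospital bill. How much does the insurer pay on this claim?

$3,450 of the $3,800 deductible is already met, leaving $350.
The remaining $1,040 (= $1,390 − $350) moves to coinsurance.
40% of $1,040 = $416 falls to the traveler.
That puts the traveler's cost at $350 + $416 = $766 before any cap.
Year-to-date out-of-pocket becomes $3,450 + $766 = $4,216, still under the $14,500 maximum, so no cap applies.
The insurer covers the remainder: $1,390 − $766 = $624.

$624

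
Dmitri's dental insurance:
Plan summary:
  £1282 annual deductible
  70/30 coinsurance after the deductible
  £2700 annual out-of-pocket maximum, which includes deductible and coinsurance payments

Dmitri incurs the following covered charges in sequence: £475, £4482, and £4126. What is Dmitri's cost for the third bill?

£315.50

Bill 1, £475: all of it applies to the deductible. Cost to patient: £475. OOP to date £475.
Bill 2, £4482: £807 finishes the deductible; £3675 goes to coinsurance; coinsurance £3675 × 30% = £1102.50. Patient pays £1909.50; OOP now £2384.50.
Bill 3, £4126: 30% coinsurance on £4126 = £1237.80. Adding that to £2384.50 gives £3622.30, past the £2700 cap; patient pays only £2700 − £2384.50 = £315.50.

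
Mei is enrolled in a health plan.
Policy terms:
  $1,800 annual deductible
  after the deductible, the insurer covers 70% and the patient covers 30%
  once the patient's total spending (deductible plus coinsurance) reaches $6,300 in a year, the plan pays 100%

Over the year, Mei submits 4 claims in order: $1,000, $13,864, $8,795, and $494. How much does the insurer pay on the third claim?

Claim 1 — $1,000: entire amount goes to the deductible. Patient owes $1,000 (running OOP $1,000). Insurer: $1,000 − $1,000 = $0.
Claim 2 — $13,864: deductible takes $800, $13,064 remains; 30% of $13,064 = $3,919.20. Patient owes $4,719.20 (running OOP $5,719.20). Insurer: $13,864 − $4,719.20 = $9,144.80.
Claim 3 — $8,795: deductible already satisfied, so patient's share is 30% × $8,795 = $2,638.50. Adding that to $5,719.20 gives $8,357.70, past the $6,300 cap; patient pays only $6,300 − $5,719.20 = $580.80. Plan pays $8,795 − $580.80 = $8,214.20.

$8,214.20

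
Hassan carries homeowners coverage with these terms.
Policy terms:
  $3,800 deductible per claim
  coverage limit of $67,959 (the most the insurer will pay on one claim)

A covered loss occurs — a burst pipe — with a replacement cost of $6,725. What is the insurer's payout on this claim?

$2,925

After the deductible, $6,725 − $3,800 = $2,925 remains.
$2,925 is within the $67,959 limit, so the insurer pays $2,925.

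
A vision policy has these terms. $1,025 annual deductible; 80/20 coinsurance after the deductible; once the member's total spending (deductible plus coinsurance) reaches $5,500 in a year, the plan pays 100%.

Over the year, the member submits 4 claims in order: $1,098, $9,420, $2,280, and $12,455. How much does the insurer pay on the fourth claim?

$10,334.60

Claim 1 — $1,098: deductible takes $1,025, $73 remains; member's 20% is $14.60. Cost to member: $1,039.60. OOP to date $1,039.60. Plan pays $1,098 − $1,039.60 = $58.40.
Claim 2 — $9,420: deductible already satisfied, so member's share is 20% × $9,420 = $1,884. Cost to member: $1,884. OOP to date $2,923.60. Insurer: $9,420 − $1,884 = $7,536.
Claim 3 — $2,280: deductible already satisfied, so member's share is 20% × $2,280 = $456. Member pays $456; OOP now $3,379.60. Plan pays $2,280 − $456 = $1,824.
Claim 4 — $12,455: deductible met; 20% of $12,455 = $2,491. OOP would hit $5,870.60 > $5,500, so the cap limits the member to $5,500 − $3,379.60 = $2,120.40. Plan pays $12,455 − $2,120.40 = $10,334.60.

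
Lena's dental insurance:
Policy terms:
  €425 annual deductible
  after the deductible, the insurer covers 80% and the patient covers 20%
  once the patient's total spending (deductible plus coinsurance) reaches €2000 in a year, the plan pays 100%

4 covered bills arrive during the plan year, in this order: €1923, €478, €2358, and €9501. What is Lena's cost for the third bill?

€471.60

#1 (€1923): €425 finishes the deductible; €1498 goes to coinsurance; coinsurance €1498 × 20% = €299.60. Patient pays €724.60; OOP now €724.60.
#2 (€478): 20% coinsurance on €478 = €95.60. Patient pays €95.60; OOP now €820.20.
#3 (€2358): deductible already satisfied, so patient's share is 20% × €2358 = €471.60. Patient owes €471.60 (running OOP €1291.80).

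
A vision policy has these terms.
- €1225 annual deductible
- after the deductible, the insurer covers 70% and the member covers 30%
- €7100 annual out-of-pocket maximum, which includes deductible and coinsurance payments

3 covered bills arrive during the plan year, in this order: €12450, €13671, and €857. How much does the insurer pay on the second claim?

€11163.50

Claim 1 (€12450): deductible takes €1225, €11225 remains; member's 30% is €3367.50. Member pays €4592.50; OOP now €4592.50. Insurer: €12450 − €4592.50 = €7857.50.
Claim 2 (€13671): deductible already satisfied, so member's share is 30% × €13671 = €4101.30. Adding that to €4592.50 gives €8693.80, past the €7100 cap; member pays only €7100 − €4592.50 = €2507.50. Plan pays €13671 − €2507.50 = €11163.50.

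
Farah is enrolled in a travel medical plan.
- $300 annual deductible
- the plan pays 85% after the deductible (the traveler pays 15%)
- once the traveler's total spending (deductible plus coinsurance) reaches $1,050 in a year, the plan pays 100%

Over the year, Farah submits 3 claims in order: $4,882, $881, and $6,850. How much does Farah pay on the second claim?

#1 ($4,882): deductible takes $300, $4,582 remains; traveler's 15% is $687.30. Cost to traveler: $987.30. OOP to date $987.30.
#2 ($881): deductible met; 15% of $881 = $132.15. Adding that to $987.30 gives $1,119.45, past the $1,050 cap; traveler pays only $1,050 − $987.30 = $62.70.

$62.70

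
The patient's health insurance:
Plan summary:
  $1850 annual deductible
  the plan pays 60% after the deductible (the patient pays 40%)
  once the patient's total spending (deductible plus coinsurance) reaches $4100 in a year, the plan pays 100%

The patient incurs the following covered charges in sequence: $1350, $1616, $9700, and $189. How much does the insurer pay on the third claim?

Claim 1 ($1350): fully absorbed by the deductible. Patient owes $1350 (running OOP $1350). Insurer: $1350 − $1350 = $0.
Claim 2 ($1616): $500 finishes the deductible; $1116 goes to coinsurance; 40% of $1116 = $446.40. Cost to patient: $946.40. OOP to date $2296.40. Plan pays $1616 − $946.40 = $669.60.
Claim 3 ($9700): 40% coinsurance on $9700 = $3880. That would push OOP to $6176.40, over the $4100 cap, so patient pays $4100 − $2296.40 = $1803.60. Insurer: $9700 − $1803.60 = $7896.40.

$7896.40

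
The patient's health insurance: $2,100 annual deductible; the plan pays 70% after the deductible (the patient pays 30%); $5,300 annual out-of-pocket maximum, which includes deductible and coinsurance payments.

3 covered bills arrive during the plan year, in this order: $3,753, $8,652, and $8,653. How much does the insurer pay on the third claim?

Bill 1, $3,753: $2,100 finishes the deductible; $1,653 goes to coinsurance; coinsurance $1,653 × 30% = $495.90. Cost to patient: $2,595.90. OOP to date $2,595.90. Insurer: $3,753 − $2,595.90 = $1,157.10.
Bill 2, $8,652: deductible already satisfied, so patient's share is 30% × $8,652 = $2,595.60. Cost to patient: $2,595.60. OOP to date $5,191.50. Insurer: $8,652 − $2,595.60 = $6,056.40.
Bill 3, $8,653: deductible met; 30% of $8,653 = $2,595.90. OOP would hit $7,787.40 > $5,300, so the cap limits the patient to $5,300 − $5,191.50 = $108.50. Plan pays $8,653 − $108.50 = $8,544.50.

$8,544.50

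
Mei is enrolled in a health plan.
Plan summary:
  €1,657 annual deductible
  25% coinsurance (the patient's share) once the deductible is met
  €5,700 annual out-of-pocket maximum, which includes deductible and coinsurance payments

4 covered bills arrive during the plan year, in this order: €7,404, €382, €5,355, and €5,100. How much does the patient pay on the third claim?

Claim 1 (€7,404): €1,657 to deductible, leaving €5,747; patient's 25% is €1,436.75. Cost to patient: €3,093.75. OOP to date €3,093.75.
Claim 2 (€382): deductible already satisfied, so patient's share is 25% × €382 = €95.50. Cost to patient: €95.50. OOP to date €3,189.25.
Claim 3 (€5,355): deductible met; 25% of €5,355 = €1,338.75. Patient pays €1,338.75; OOP now €4,528.

€1,338.75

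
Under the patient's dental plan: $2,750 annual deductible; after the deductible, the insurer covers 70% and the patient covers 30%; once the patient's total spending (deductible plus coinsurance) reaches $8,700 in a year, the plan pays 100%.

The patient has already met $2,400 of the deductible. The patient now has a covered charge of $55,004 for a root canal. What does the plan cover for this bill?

$48,704

Deductible still to meet: $2,750 − $2,400 = $350.
The remaining $54,654 (= $55,004 − $350) moves to coinsurance.
30% of $54,654 = $16,396.20 falls to the patient.
Patient responsibility before any cap: $350 + $16,396.20 = $16,746.20.
Year-to-date out-of-pocket would reach $2,400 + $16,746.20 = $19,146.20, above the $8,700 maximum, so the patient pays only $8,700 − $2,400 = $6,300.
Insurer pays the balance: $55,004 − $6,300 = $48,704.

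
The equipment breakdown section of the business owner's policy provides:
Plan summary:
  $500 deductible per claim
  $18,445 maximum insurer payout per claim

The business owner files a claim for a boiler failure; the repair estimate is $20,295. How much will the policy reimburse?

After the deductible, $20,295 − $500 = $19,795 remains.
$19,795 exceeds the $18,445 limit, so the insurer pays the limit: $18,445.

$18,445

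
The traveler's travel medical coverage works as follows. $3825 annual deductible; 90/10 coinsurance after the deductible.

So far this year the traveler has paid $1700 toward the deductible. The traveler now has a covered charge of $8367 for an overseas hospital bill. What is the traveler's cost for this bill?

$2749.20

$1700 of the $3825 deductible is already met, leaving $2125.
After the $2125 deductible portion, $8367 − $2125 = $6242 is subject to coinsurance.
Coinsurance: $6242 × 10% = $624.20.
Traveler responsibility: $2125 + $624.20 = $2749.20.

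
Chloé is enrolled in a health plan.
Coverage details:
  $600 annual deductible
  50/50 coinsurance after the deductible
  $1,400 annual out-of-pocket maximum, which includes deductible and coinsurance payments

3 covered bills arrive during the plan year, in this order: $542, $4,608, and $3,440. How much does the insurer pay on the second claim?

$3,750

Claim 1 — $542: all of it applies to the deductible. Patient pays $542; OOP now $542. Insurer: $542 − $542 = $0.
Claim 2 — $4,608: $58 finishes the deductible; $4,550 goes to coinsurance; 50% of $4,550 = $2,275. Claim cost before the cap: $58 + $2,275 = $2,333. Adding that to $542 gives $2,875, past the $1,400 cap; patient pays only $1,400 − $542 = $858. Plan pays $4,608 − $858 = $3,750.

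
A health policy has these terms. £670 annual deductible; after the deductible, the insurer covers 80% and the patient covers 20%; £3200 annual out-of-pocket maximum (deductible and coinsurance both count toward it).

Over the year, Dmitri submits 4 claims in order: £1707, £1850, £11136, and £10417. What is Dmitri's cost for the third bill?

£1952.60

#1 (£1707): £670 finishes the deductible; £1037 goes to coinsurance; 20% of £1037 = £207.40. Patient owes £877.40 (running OOP £877.40).
#2 (£1850): deductible already satisfied, so patient's share is 20% × £1850 = £370. Patient pays £370; OOP now £1247.40.
#3 (£11136): deductible already satisfied, so patient's share is 20% × £11136 = £2227.20. OOP would hit £3474.60 > £3200, so the cap limits the patient to £3200 − £1247.40 = £1952.60.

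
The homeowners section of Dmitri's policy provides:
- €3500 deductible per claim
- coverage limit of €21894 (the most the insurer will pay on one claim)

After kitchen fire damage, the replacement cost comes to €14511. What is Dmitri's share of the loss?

€3500

After the deductible, €14511 − €3500 = €11011 remains.
That's under the €21894 cap, so the insurer reimburses the full €11011.
The homeowner bears the rest of the original loss: €14511 − €11011 = €3500.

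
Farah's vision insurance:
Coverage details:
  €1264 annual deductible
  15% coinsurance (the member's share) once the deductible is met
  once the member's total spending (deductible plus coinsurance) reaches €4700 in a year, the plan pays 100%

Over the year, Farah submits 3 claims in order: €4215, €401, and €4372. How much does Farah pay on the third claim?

€655.80

Claim 1 — €4215: deductible takes €1264, €2951 remains; 15% of €2951 = €442.65. Cost to member: €1706.65. OOP to date €1706.65.
Claim 2 — €401: deductible met; 15% of €401 = €60.15. Member pays €60.15; OOP now €1766.80.
Claim 3 — €4372: deductible already satisfied, so member's share is 15% × €4372 = €655.80. Member pays €655.80; OOP now €2422.60.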